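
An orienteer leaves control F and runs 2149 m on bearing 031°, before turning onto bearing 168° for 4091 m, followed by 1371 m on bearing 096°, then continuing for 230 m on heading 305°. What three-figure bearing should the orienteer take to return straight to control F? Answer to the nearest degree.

305°

Leg 1 (031°, 2149 m): east 2149 sin 31° = 1106.82, north 2149 cos 31° = 1842.05
Leg 2 (168°, 4091 m): east 4091 sin 168° = 850.57, north 4091 cos 168° = -4001.60
Leg 3 (096°, 1371 m): east 1371 sin 96° = 1363.49, north 1371 cos 96° = -143.31
Leg 4 (305°, 230 m): east 230 sin 305° = -188.40, north 230 cos 305° = 131.92
Net displacement: 3132.47 east, -2170.94 north. Direction back to start is (-3132.47, 2170.94): bearing = atan2(-3132.47, 2170.94) mod 360° = 304.72° ≈ 305°.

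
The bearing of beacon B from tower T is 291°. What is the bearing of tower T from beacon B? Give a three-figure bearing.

111°

Back-bearing = 291° − 180° = 111°.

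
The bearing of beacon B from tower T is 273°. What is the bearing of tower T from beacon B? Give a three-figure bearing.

093°

Back-bearing = 273° − 180° = 093°.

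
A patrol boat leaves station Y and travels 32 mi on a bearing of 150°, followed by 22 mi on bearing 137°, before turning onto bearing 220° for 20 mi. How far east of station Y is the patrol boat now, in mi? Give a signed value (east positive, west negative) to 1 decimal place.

Leg 1 (150°, 32 mi): east 32 sin 150° = 16.00, north 32 cos 150° = -27.71
Leg 2 (137°, 22 mi): east 22 sin 137° = 15.00, north 22 cos 137° = -16.09
Leg 3 (220°, 20 mi): east 20 sin 220° = -12.86, north 20 cos 220° = -15.32
Net east component: 18.15 mi.

18.1 mi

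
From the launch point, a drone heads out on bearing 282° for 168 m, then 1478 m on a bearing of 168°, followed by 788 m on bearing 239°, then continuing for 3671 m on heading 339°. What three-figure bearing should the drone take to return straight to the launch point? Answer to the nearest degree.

131°

Leg 1 (282°, 168 m): east 168 sin 282° = -164.33, north 168 cos 282° = 34.93
Leg 2 (168°, 1478 m): east 1478 sin 168° = 307.29, north 1478 cos 168° = -1445.70
Leg 3 (239°, 788 m): east 788 sin 239° = -675.45, north 788 cos 239° = -405.85
Leg 4 (339°, 3671 m): east 3671 sin 339° = -1315.57, north 3671 cos 339° = 3427.17
Net displacement: -1848.05 east, 1610.55 north. Direction back to start is (1848.05, -1610.55): bearing = atan2(1848.05, -1610.55) mod 360° = 131.07° ≈ 131°.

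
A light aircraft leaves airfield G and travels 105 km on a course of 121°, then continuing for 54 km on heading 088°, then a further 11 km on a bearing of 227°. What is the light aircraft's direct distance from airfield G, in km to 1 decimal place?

Leg 1 (121°, 105 km): east 105 sin 121° = 90.00, north 105 cos 121° = -54.08
Leg 2 (088°, 54 km): east 54 sin 88° = 53.97, north 54 cos 88° = 1.88
Leg 3 (227°, 11 km): east 11 sin 227° = -8.04, north 11 cos 227° = -7.50
Net: 135.92 east, -59.70 north. Distance = √((135.92)² + (-59.70)²) = 148.456 km.

148.5 km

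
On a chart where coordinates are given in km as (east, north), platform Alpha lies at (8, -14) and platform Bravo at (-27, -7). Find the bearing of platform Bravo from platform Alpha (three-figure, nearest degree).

281°

Δeast = -27 − 8 = -35.00; Δnorth = -7 − -14 = 7.00.
Bearing = atan2(Δeast, Δnorth) mod 360° = 281.31° ≈ 281°.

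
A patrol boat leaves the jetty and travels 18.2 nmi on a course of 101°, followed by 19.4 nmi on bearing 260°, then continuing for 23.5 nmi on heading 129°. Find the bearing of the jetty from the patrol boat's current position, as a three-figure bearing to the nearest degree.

322°

Leg 1 (101°, 18.2 nmi): east 18.2 sin 101° = 17.87, north 18.2 cos 101° = -3.47
Leg 2 (260°, 19.4 nmi): east 19.4 sin 260° = -19.11, north 19.4 cos 260° = -3.37
Leg 3 (129°, 23.5 nmi): east 23.5 sin 129° = 18.26, north 23.5 cos 129° = -14.79
Net displacement: 17.02 east, -21.63 north. Direction back to start is (-17.02, 21.63): bearing = atan2(-17.02, 21.63) mod 360° = 321.80° ≈ 322°.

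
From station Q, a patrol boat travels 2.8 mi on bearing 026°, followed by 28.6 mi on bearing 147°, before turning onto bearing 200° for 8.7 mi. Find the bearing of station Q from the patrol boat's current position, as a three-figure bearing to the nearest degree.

335°

Leg 1 (026°, 2.8 mi): east 2.8 sin 26° = 1.23, north 2.8 cos 26° = 2.52
Leg 2 (147°, 28.6 mi): east 28.6 sin 147° = 15.58, north 28.6 cos 147° = -23.99
Leg 3 (200°, 8.7 mi): east 8.7 sin 200° = -2.98, north 8.7 cos 200° = -8.18
Net displacement: 13.83 east, -29.64 north. Direction back to start is (-13.83, 29.64): bearing = atan2(-13.83, 29.64) mod 360° = 334.99° ≈ 335°.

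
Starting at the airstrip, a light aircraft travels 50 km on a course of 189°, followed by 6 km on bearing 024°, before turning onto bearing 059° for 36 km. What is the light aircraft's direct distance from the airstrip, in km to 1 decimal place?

Leg 1 (189°, 50 km): east 50 sin 189° = -7.82, north 50 cos 189° = -49.38
Leg 2 (024°, 6 km): east 6 sin 24° = 2.44, north 6 cos 24° = 5.48
Leg 3 (059°, 36 km): east 36 sin 59° = 30.86, north 36 cos 59° = 18.54
Net: 25.48 east, -25.36 north. Distance = √((25.48)² + (-25.36)²) = 35.948 km.

35.9 km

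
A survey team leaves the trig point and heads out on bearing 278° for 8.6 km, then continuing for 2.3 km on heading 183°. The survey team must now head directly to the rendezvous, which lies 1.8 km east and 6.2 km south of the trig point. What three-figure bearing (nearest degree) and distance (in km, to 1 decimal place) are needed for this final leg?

116°, 11.6 km

Leg 1 (278°, 8.6 km): east 8.6 sin 278° = -8.52, north 8.6 cos 278° = 1.20
Leg 2 (183°, 2.3 km): east 2.3 sin 183° = -0.12, north 2.3 cos 183° = -2.30
Current position: (-8.64, -1.10). Target: (1.8, -6.2). Remaining: Δeast = 10.44, Δnorth = -5.10.
Bearing = atan2(10.44, -5.10) mod 360° = 116.04°; distance = √((10.44)² + (-5.10)²) = 11.616 km.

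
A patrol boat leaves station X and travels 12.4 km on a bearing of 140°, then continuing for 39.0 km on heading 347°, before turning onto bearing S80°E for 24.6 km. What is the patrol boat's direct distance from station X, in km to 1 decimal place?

33.7 km

Leg 1 (140°, 12.4 km): east 12.4 sin 140° = 7.97, north 12.4 cos 140° = -9.50
Leg 2 (347°, 39.0 km): east 39.0 sin 347° = -8.77, north 39.0 cos 347° = 38.00
Leg 3 (S80°E, 24.6 km): east 24.6 sin 100° = 24.23, north 24.6 cos 100° = -4.27
Net: 23.42 east, 24.23 north. Distance = √((23.42)² + (24.23)²) = 33.701 km.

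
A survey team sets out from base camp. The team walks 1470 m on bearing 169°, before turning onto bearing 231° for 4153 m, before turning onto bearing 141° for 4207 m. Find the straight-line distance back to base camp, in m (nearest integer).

Leg 1 (169°, 1470 m): east 1470 sin 169° = 280.49, north 1470 cos 169° = -1442.99
Leg 2 (231°, 4153 m): east 4153 sin 231° = -3227.49, north 4153 cos 231° = -2613.57
Leg 3 (141°, 4207 m): east 4207 sin 141° = 2647.55, north 4207 cos 141° = -3269.45
Net: -299.45 east, -7326.01 north. Distance = √((-299.45)² + (-7326.01)²) = 7332.130 m.

7332 m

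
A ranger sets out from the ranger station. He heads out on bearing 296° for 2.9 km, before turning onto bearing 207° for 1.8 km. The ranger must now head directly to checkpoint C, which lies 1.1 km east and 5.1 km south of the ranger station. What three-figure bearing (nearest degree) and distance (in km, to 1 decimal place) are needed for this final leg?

137°, 6.6 km

Leg 1 (296°, 2.9 km): east 2.9 sin 296° = -2.61, north 2.9 cos 296° = 1.27
Leg 2 (207°, 1.8 km): east 1.8 sin 207° = -0.82, north 1.8 cos 207° = -1.60
Current position: (-3.42, -0.33). Target: (1.1, -5.1). Remaining: Δeast = 4.52, Δnorth = -4.77.
Bearing = atan2(4.52, -4.77) mod 360° = 136.50°; distance = √((4.52)² + (-4.77)²) = 6.572 km.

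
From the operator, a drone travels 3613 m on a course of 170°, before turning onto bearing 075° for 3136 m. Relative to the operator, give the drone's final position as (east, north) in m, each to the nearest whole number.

Leg 1 (170°, 3613 m): east 3613 sin 170° = 627.39, north 3613 cos 170° = -3558.11
Leg 2 (075°, 3136 m): east 3136 sin 75° = 3029.14, north 3136 cos 75° = 811.66
Summing: 3656.53 m east, -2746.45 m north → (3657, -2746).

(3657, -2746)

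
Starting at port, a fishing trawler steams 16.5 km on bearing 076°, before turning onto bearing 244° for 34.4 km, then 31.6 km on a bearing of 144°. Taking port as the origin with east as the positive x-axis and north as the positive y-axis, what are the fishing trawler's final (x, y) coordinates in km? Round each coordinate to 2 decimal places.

Leg 1 (076°, 16.5 km): east 16.5 sin 76° = 16.01, north 16.5 cos 76° = 3.99
Leg 2 (244°, 34.4 km): east 34.4 sin 244° = -30.92, north 34.4 cos 244° = -15.08
Leg 3 (144°, 31.6 km): east 31.6 sin 144° = 18.57, north 31.6 cos 144° = -25.56
Summing: 3.67 km east, -36.65 km north → (3.67, -36.65).

(3.67, -36.65)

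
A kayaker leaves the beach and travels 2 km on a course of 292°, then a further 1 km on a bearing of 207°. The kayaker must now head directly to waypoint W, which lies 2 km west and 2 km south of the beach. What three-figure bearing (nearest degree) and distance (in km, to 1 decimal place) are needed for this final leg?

Leg 1 (292°, 2 km): east 2 sin 292° = -1.85, north 2 cos 292° = 0.75
Leg 2 (207°, 1 km): east 1 sin 207° = -0.45, north 1 cos 207° = -0.89
Current position: (-2.31, -0.14). Target: (-2, -2). Remaining: Δeast = 0.31, Δnorth = -1.86.
Bearing = atan2(0.31, -1.86) mod 360° = 170.58°; distance = √((0.31)² + (-1.86)²) = 1.884 km.

171°, 1.9 km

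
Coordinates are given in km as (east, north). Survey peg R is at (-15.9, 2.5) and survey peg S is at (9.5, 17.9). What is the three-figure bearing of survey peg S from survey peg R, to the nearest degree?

Δeast = 9.5 − -15.9 = 25.40; Δnorth = 17.9 − 2.5 = 15.40.
Bearing = atan2(Δeast, Δnorth) mod 360° = 58.77° ≈ 059°.

059°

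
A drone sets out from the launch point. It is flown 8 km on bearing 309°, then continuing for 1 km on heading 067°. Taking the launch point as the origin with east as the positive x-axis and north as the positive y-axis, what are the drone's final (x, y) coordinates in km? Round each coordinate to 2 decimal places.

(-5.30, 5.43)

Leg 1 (309°, 8 km): east 8 sin 309° = -6.22, north 8 cos 309° = 5.03
Leg 2 (067°, 1 km): east 1 sin 67° = 0.92, north 1 cos 67° = 0.39
Summing: -5.30 km east, 5.43 km north → (-5.30, 5.43).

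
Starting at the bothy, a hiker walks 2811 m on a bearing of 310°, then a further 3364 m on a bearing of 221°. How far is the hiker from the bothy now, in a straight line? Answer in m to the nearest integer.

Leg 1 (310°, 2811 m): east 2811 sin 310° = -2153.35, north 2811 cos 310° = 1806.88
Leg 2 (221°, 3364 m): east 3364 sin 221° = -2206.98, north 3364 cos 221° = -2538.84
Net: -4360.33 east, -731.97 north. Distance = √((-4360.33)² + (-731.97)²) = 4421.344 m.

4421 m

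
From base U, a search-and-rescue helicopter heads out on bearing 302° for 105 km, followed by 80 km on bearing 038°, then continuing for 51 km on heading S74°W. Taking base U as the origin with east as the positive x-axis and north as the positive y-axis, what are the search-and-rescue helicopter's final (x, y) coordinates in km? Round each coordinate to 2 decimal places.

(-88.82, 104.62)

Leg 1 (302°, 105 km): east 105 sin 302° = -89.05, north 105 cos 302° = 55.64
Leg 2 (038°, 80 km): east 80 sin 38° = 49.25, north 80 cos 38° = 63.04
Leg 3 (S74°W, 51 km): east 51 sin 254° = -49.02, north 51 cos 254° = -14.06
Summing: -88.82 km east, 104.62 km north → (-88.82, 104.62).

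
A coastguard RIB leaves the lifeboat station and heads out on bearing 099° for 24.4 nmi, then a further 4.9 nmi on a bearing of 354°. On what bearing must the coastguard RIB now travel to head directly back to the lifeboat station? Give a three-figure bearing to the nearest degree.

Leg 1 (099°, 24.4 nmi): east 24.4 sin 99° = 24.10, north 24.4 cos 99° = -3.82
Leg 2 (354°, 4.9 nmi): east 4.9 sin 354° = -0.51, north 4.9 cos 354° = 4.87
Net displacement: 23.59 east, 1.06 north. Direction back to start is (-23.59, -1.06): bearing = atan2(-23.59, -1.06) mod 360° = 267.44° ≈ 267°.

267°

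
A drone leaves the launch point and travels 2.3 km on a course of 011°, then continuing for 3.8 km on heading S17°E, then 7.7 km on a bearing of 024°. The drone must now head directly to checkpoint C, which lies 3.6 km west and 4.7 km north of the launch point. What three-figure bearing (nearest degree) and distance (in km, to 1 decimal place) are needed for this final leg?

263°, 8.3 km

Leg 1 (011°, 2.3 km): east 2.3 sin 11° = 0.44, north 2.3 cos 11° = 2.26
Leg 2 (S17°E, 3.8 km): east 3.8 sin 163° = 1.11, north 3.8 cos 163° = -3.63
Leg 3 (024°, 7.7 km): east 7.7 sin 24° = 3.13, north 7.7 cos 24° = 7.03
Current position: (4.68, 5.66). Target: (-3.6, 4.7). Remaining: Δeast = -8.28, Δnorth = -0.96.
Bearing = atan2(-8.28, -0.96) mod 360° = 263.40°; distance = √((-8.28)² + (-0.96)²) = 8.337 km.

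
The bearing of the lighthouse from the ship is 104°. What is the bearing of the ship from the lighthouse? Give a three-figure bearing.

Back-bearing = 104° + 180° = 284°.

284°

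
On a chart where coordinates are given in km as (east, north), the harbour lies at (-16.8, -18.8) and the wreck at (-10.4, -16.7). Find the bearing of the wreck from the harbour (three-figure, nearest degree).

072°

Δeast = -10.4 − -16.8 = 6.40; Δnorth = -16.7 − -18.8 = 2.10.
Bearing = atan2(Δeast, Δnorth) mod 360° = 71.83° ≈ 072°.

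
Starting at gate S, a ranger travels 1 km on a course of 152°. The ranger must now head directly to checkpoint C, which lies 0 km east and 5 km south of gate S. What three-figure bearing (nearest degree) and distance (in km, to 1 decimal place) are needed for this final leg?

187°, 4.1 km

Leg 1 (152°, 1 km): east 1 sin 152° = 0.47, north 1 cos 152° = -0.88
Current position: (0.47, -0.88). Target: (0, -5). Remaining: Δeast = -0.47, Δnorth = -4.12.
Bearing = atan2(-0.47, -4.12) mod 360° = 186.51°; distance = √((-0.47)² + (-4.12)²) = 4.144 km.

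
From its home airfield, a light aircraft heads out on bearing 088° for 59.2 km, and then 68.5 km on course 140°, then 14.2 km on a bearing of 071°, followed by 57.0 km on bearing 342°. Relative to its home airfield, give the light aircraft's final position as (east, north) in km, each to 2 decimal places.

(99.01, 8.43)

Leg 1 (088°, 59.2 km): east 59.2 sin 88° = 59.16, north 59.2 cos 88° = 2.07
Leg 2 (140°, 68.5 km): east 68.5 sin 140° = 44.03, north 68.5 cos 140° = -52.47
Leg 3 (071°, 14.2 km): east 14.2 sin 71° = 13.43, north 14.2 cos 71° = 4.62
Leg 4 (342°, 57.0 km): east 57.0 sin 342° = -17.61, north 57.0 cos 342° = 54.21
Summing: 99.01 km east, 8.43 km north → (99.01, 8.43).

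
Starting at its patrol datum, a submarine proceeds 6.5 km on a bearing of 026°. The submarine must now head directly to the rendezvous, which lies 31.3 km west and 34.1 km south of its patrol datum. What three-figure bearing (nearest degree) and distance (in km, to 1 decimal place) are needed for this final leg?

Leg 1 (026°, 6.5 km): east 6.5 sin 26° = 2.85, north 6.5 cos 26° = 5.84
Current position: (2.85, 5.84). Target: (-31.3, -34.1). Remaining: Δeast = -34.15, Δnorth = -39.94.
Bearing = atan2(-34.15, -39.94) mod 360° = 220.53°; distance = √((-34.15)² + (-39.94)²) = 52.551 km.

221°, 52.6 km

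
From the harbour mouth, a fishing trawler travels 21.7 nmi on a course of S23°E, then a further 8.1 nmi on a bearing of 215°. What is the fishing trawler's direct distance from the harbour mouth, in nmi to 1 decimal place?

26.9 nmi

Leg 1 (S23°E, 21.7 nmi): east 21.7 sin 157° = 8.48, north 21.7 cos 157° = -19.97
Leg 2 (215°, 8.1 nmi): east 8.1 sin 215° = -4.65, north 8.1 cos 215° = -6.64
Net: 3.83 east, -26.61 north. Distance = √((3.83)² + (-26.61)²) = 26.885 nmi.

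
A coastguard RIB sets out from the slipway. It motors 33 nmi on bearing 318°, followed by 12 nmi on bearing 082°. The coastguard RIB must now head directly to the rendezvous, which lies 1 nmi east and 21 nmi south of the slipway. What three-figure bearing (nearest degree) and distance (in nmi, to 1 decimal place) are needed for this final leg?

167°, 48.5 nmi

Leg 1 (318°, 33 nmi): east 33 sin 318° = -22.08, north 33 cos 318° = 24.52
Leg 2 (082°, 12 nmi): east 12 sin 82° = 11.88, north 12 cos 82° = 1.67
Current position: (-10.20, 26.19). Target: (1, -21). Remaining: Δeast = 11.20, Δnorth = -47.19.
Bearing = atan2(11.20, -47.19) mod 360° = 166.65°; distance = √((11.20)² + (-47.19)²) = 48.504 nmi.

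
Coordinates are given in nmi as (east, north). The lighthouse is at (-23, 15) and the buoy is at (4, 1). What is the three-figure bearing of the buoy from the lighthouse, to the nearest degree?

Δeast = 4 − -23 = 27.00; Δnorth = 1 − 15 = -14.00.
Bearing = atan2(Δeast, Δnorth) mod 360° = 117.41° ≈ 117°.

117°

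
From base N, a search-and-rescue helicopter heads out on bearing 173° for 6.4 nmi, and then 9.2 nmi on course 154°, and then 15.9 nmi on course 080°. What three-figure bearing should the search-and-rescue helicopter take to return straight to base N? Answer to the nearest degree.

Leg 1 (173°, 6.4 nmi): east 6.4 sin 173° = 0.78, north 6.4 cos 173° = -6.35
Leg 2 (154°, 9.2 nmi): east 9.2 sin 154° = 4.03, north 9.2 cos 154° = -8.27
Leg 3 (080°, 15.9 nmi): east 15.9 sin 80° = 15.66, north 15.9 cos 80° = 2.76
Net displacement: 20.47 east, -11.86 north. Direction back to start is (-20.47, 11.86): bearing = atan2(-20.47, 11.86) mod 360° = 300.09° ≈ 300°.

300°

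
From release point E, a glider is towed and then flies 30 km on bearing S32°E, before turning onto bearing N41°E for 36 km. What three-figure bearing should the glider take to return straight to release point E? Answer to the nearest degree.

Leg 1 (S32°E, 30 km): east 30 sin 148° = 15.90, north 30 cos 148° = -25.44
Leg 2 (N41°E, 36 km): east 36 sin 41° = 23.62, north 36 cos 41° = 27.17
Net displacement: 39.52 east, 1.73 north. Direction back to start is (-39.52, -1.73): bearing = atan2(-39.52, -1.73) mod 360° = 267.50° ≈ 267°.

267°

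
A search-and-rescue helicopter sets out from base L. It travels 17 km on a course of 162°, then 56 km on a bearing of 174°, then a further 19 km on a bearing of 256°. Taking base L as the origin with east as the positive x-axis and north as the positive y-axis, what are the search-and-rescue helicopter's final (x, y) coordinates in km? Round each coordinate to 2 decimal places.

Leg 1 (162°, 17 km): east 17 sin 162° = 5.25, north 17 cos 162° = -16.17
Leg 2 (174°, 56 km): east 56 sin 174° = 5.85, north 56 cos 174° = -55.69
Leg 3 (256°, 19 km): east 19 sin 256° = -18.44, north 19 cos 256° = -4.60
Summing: -7.33 km east, -76.46 km north → (-7.33, -76.46).

(-7.33, -76.46)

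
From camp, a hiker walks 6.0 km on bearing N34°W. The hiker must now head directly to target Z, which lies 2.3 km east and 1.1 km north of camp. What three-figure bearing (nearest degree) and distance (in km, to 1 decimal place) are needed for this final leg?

124°, 6.9 km

Leg 1 (N34°W, 6.0 km): east 6.0 sin 326° = -3.36, north 6.0 cos 326° = 4.97
Current position: (-3.36, 4.97). Target: (2.3, 1.1). Remaining: Δeast = 5.66, Δnorth = -3.87.
Bearing = atan2(5.66, -3.87) mod 360° = 124.41°; distance = √((5.66)² + (-3.87)²) = 6.855 km.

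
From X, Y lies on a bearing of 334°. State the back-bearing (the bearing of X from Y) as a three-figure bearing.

154°

Back-bearing = 334° − 180° = 154°.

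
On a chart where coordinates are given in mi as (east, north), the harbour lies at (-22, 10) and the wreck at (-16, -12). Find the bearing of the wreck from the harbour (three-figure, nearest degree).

165°

Δeast = -16 − -22 = 6.00; Δnorth = -12 − 10 = -22.00.
Bearing = atan2(Δeast, Δnorth) mod 360° = 164.74° ≈ 165°.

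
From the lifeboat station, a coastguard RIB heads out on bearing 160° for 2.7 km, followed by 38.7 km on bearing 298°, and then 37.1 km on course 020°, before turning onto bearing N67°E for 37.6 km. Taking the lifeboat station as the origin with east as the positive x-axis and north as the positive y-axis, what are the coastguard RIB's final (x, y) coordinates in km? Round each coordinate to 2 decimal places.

(14.05, 65.19)

Leg 1 (160°, 2.7 km): east 2.7 sin 160° = 0.92, north 2.7 cos 160° = -2.54
Leg 2 (298°, 38.7 km): east 38.7 sin 298° = -34.17, north 38.7 cos 298° = 18.17
Leg 3 (020°, 37.1 km): east 37.1 sin 20° = 12.69, north 37.1 cos 20° = 34.86
Leg 4 (N67°E, 37.6 km): east 37.6 sin 67° = 34.61, north 37.6 cos 67° = 14.69
Summing: 14.05 km east, 65.19 km north → (14.05, 65.19).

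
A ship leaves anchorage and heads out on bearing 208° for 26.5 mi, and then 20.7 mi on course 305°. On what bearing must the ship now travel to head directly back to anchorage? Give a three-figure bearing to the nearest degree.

069°

Leg 1 (208°, 26.5 mi): east 26.5 sin 208° = -12.44, north 26.5 cos 208° = -23.40
Leg 2 (305°, 20.7 mi): east 20.7 sin 305° = -16.96, north 20.7 cos 305° = 11.87
Net displacement: -29.40 east, -11.53 north. Direction back to start is (29.40, 11.53): bearing = atan2(29.40, 11.53) mod 360° = 68.59° ≈ 069°.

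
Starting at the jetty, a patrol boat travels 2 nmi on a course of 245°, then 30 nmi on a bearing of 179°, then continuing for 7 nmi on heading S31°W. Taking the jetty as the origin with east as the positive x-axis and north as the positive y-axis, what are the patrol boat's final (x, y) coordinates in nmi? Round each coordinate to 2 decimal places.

(-4.89, -36.84)

Leg 1 (245°, 2 nmi): east 2 sin 245° = -1.81, north 2 cos 245° = -0.85
Leg 2 (179°, 30 nmi): east 30 sin 179° = 0.52, north 30 cos 179° = -30.00
Leg 3 (S31°W, 7 nmi): east 7 sin 211° = -3.61, north 7 cos 211° = -6.00
Summing: -4.89 nmi east, -36.84 nmi north → (-4.89, -36.84).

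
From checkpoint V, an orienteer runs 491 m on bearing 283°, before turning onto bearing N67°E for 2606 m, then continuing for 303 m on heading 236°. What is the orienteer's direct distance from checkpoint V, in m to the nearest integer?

Leg 1 (283°, 491 m): east 491 sin 283° = -478.42, north 491 cos 283° = 110.45
Leg 2 (N67°E, 2606 m): east 2606 sin 67° = 2398.84, north 2606 cos 67° = 1018.25
Leg 3 (236°, 303 m): east 303 sin 236° = -251.20, north 303 cos 236° = -169.44
Net: 1669.22 east, 959.26 north. Distance = √((1669.22)² + (959.26)²) = 1925.223 m.

1925 m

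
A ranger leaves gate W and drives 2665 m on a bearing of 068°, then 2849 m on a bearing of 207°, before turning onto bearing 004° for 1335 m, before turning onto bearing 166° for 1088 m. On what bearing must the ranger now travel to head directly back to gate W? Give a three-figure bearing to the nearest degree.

Leg 1 (068°, 2665 m): east 2665 sin 68° = 2470.94, north 2665 cos 68° = 998.33
Leg 2 (207°, 2849 m): east 2849 sin 207° = -1293.42, north 2849 cos 207° = -2538.48
Leg 3 (004°, 1335 m): east 1335 sin 4° = 93.12, north 1335 cos 4° = 1331.75
Leg 4 (166°, 1088 m): east 1088 sin 166° = 263.21, north 1088 cos 166° = -1055.68
Net displacement: 1533.86 east, -1264.08 north. Direction back to start is (-1533.86, 1264.08): bearing = atan2(-1533.86, 1264.08) mod 360° = 309.49° ≈ 309°.

309°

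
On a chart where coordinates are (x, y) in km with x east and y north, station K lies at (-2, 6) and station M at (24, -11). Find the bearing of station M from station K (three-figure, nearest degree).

123°

Δeast = 24 − -2 = 26.00; Δnorth = -11 − 6 = -17.00.
Bearing = atan2(Δeast, Δnorth) mod 360° = 123.18° ≈ 123°.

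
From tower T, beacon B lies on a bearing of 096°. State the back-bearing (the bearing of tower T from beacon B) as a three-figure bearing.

Back-bearing = 096° + 180° = 276°.

276°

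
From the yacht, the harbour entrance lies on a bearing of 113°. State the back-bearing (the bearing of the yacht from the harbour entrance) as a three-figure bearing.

293°

Back-bearing = 113° + 180° = 293°.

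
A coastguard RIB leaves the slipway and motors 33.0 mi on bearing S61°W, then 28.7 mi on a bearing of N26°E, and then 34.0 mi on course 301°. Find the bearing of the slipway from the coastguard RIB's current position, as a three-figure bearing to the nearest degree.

121°

Leg 1 (S61°W, 33.0 mi): east 33.0 sin 241° = -28.86, north 33.0 cos 241° = -16.00
Leg 2 (N26°E, 28.7 mi): east 28.7 sin 26° = 12.58, north 28.7 cos 26° = 25.80
Leg 3 (301°, 34.0 mi): east 34.0 sin 301° = -29.14, north 34.0 cos 301° = 17.51
Net displacement: -45.42 east, 27.31 north. Direction back to start is (45.42, -27.31): bearing = atan2(45.42, -27.31) mod 360° = 121.01° ≈ 121°.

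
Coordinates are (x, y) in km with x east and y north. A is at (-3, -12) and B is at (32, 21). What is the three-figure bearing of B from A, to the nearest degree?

047°

Δeast = 32 − -3 = 35.00; Δnorth = 21 − -12 = 33.00.
Bearing = atan2(Δeast, Δnorth) mod 360° = 46.68° ≈ 047°.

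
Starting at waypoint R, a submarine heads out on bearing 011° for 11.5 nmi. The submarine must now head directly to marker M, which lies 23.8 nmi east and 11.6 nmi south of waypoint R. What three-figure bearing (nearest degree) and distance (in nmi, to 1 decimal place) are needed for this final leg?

Leg 1 (011°, 11.5 nmi): east 11.5 sin 11° = 2.19, north 11.5 cos 11° = 11.29
Current position: (2.19, 11.29). Target: (23.8, -11.6). Remaining: Δeast = 21.61, Δnorth = -22.89.
Bearing = atan2(21.61, -22.89) mod 360° = 136.65°; distance = √((21.61)² + (-22.89)²) = 31.475 nmi.

137°, 31.5 nmi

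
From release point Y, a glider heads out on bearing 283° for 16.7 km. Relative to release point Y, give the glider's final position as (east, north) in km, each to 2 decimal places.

Leg 1 (283°, 16.7 km): east 16.7 sin 283° = -16.27, north 16.7 cos 283° = 3.76
Summing: -16.27 km east, 3.76 km north → (-16.27, 3.76).

(-16.27, 3.76)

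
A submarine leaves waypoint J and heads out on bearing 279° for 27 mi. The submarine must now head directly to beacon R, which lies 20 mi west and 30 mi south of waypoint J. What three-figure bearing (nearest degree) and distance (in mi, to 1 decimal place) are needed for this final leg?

Leg 1 (279°, 27 mi): east 27 sin 279° = -26.67, north 27 cos 279° = 4.22
Current position: (-26.67, 4.22). Target: (-20, -30). Remaining: Δeast = 6.67, Δnorth = -34.22.
Bearing = atan2(6.67, -34.22) mod 360° = 168.98°; distance = √((6.67)² + (-34.22)²) = 34.867 mi.

169°, 34.9 mi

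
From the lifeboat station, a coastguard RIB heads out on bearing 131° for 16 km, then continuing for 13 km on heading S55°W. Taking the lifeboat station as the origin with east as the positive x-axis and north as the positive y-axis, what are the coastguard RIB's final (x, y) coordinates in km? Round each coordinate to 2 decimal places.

(1.43, -17.95)

Leg 1 (131°, 16 km): east 16 sin 131° = 12.08, north 16 cos 131° = -10.50
Leg 2 (S55°W, 13 km): east 13 sin 235° = -10.65, north 13 cos 235° = -7.46
Summing: 1.43 km east, -17.95 km north → (1.43, -17.95).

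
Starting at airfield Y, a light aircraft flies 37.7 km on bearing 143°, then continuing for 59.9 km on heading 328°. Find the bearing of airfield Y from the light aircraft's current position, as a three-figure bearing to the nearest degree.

Leg 1 (143°, 37.7 km): east 37.7 sin 143° = 22.69, north 37.7 cos 143° = -30.11
Leg 2 (328°, 59.9 km): east 59.9 sin 328° = -31.74, north 59.9 cos 328° = 50.80
Net displacement: -9.05 east, 20.69 north. Direction back to start is (9.05, -20.69): bearing = atan2(9.05, -20.69) mod 360° = 156.37° ≈ 156°.

156°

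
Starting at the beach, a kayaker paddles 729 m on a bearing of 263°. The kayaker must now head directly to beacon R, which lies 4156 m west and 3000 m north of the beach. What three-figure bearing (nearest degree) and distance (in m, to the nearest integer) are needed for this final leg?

312°, 4618 m

Leg 1 (263°, 729 m): east 729 sin 263° = -723.57, north 729 cos 263° = -88.84
Current position: (-723.57, -88.84). Target: (-4156, 3000). Remaining: Δeast = -3432.43, Δnorth = 3088.84.
Bearing = atan2(-3432.43, 3088.84) mod 360° = 311.98°; distance = √((-3432.43)² + (3088.84)²) = 4617.635 m.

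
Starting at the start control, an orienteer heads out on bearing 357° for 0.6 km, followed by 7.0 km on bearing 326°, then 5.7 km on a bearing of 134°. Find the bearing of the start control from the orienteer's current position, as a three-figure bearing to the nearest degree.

Leg 1 (357°, 0.6 km): east 0.6 sin 357° = -0.03, north 0.6 cos 357° = 0.60
Leg 2 (326°, 7.0 km): east 7.0 sin 326° = -3.91, north 7.0 cos 326° = 5.80
Leg 3 (134°, 5.7 km): east 5.7 sin 134° = 4.10, north 5.7 cos 134° = -3.96
Net displacement: 0.15 east, 2.44 north. Direction back to start is (-0.15, -2.44): bearing = atan2(-0.15, -2.44) mod 360° = 183.62° ≈ 184°.

184°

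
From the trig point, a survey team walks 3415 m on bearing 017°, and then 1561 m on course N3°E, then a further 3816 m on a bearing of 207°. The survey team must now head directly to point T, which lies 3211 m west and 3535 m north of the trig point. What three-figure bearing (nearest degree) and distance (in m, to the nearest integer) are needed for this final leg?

Leg 1 (017°, 3415 m): east 3415 sin 17° = 998.45, north 3415 cos 17° = 3265.78
Leg 2 (N3°E, 1561 m): east 1561 sin 3° = 81.70, north 1561 cos 3° = 1558.86
Leg 3 (207°, 3816 m): east 3816 sin 207° = -1732.43, north 3816 cos 207° = -3400.08
Current position: (-652.28, 1424.56). Target: (-3211, 3535). Remaining: Δeast = -2558.72, Δnorth = 2110.44.
Bearing = atan2(-2558.72, 2110.44) mod 360° = 309.52°; distance = √((-2558.72)² + (2110.44)²) = 3316.774 m.

310°, 3317 m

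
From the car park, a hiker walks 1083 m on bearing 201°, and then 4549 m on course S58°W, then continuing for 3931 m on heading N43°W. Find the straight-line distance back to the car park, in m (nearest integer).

6948 m

Leg 1 (201°, 1083 m): east 1083 sin 201° = -388.11, north 1083 cos 201° = -1011.07
Leg 2 (S58°W, 4549 m): east 4549 sin 238° = -3857.77, north 4549 cos 238° = -2410.60
Leg 3 (N43°W, 3931 m): east 3931 sin 317° = -2680.94, north 3931 cos 317° = 2874.95
Net: -6926.82 east, -546.72 north. Distance = √((-6926.82)² + (-546.72)²) = 6948.361 m.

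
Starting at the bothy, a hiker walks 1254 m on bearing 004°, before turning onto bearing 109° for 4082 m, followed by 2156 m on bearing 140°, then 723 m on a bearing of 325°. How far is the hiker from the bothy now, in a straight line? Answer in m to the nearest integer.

Leg 1 (004°, 1254 m): east 1254 sin 4° = 87.47, north 1254 cos 4° = 1250.95
Leg 2 (109°, 4082 m): east 4082 sin 109° = 3859.61, north 4082 cos 109° = -1328.97
Leg 3 (140°, 2156 m): east 2156 sin 140° = 1385.85, north 2156 cos 140° = -1651.59
Leg 4 (325°, 723 m): east 723 sin 325° = -414.70, north 723 cos 325° = 592.25
Net: 4918.24 east, -1137.37 north. Distance = √((4918.24)² + (-1137.37)²) = 5048.034 m.

5048 m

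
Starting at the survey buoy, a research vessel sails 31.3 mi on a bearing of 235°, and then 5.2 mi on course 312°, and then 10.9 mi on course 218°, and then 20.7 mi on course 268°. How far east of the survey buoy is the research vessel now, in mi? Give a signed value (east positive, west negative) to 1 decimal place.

Leg 1 (235°, 31.3 mi): east 31.3 sin 235° = -25.64, north 31.3 cos 235° = -17.95
Leg 2 (312°, 5.2 mi): east 5.2 sin 312° = -3.86, north 5.2 cos 312° = 3.48
Leg 3 (218°, 10.9 mi): east 10.9 sin 218° = -6.71, north 10.9 cos 218° = -8.59
Leg 4 (268°, 20.7 mi): east 20.7 sin 268° = -20.69, north 20.7 cos 268° = -0.72
Net east component: -56.90 mi.

-56.9 mi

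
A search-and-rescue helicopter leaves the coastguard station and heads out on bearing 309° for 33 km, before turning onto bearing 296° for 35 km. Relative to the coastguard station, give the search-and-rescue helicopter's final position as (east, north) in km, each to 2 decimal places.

(-57.10, 36.11)

Leg 1 (309°, 33 km): east 33 sin 309° = -25.65, north 33 cos 309° = 20.77
Leg 2 (296°, 35 km): east 35 sin 296° = -31.46, north 35 cos 296° = 15.34
Summing: -57.10 km east, 36.11 km north → (-57.10, 36.11).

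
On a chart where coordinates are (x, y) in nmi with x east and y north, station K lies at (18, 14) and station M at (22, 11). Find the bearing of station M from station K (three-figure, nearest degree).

Δeast = 22 − 18 = 4.00; Δnorth = 11 − 14 = -3.00.
Bearing = atan2(Δeast, Δnorth) mod 360° = 126.87° ≈ 127°.

127°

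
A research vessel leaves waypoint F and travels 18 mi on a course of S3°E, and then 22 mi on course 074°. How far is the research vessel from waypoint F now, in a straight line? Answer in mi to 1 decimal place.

25.1 mi

Leg 1 (S3°E, 18 mi): east 18 sin 177° = 0.94, north 18 cos 177° = -17.98
Leg 2 (074°, 22 mi): east 22 sin 74° = 21.15, north 22 cos 74° = 6.06
Net: 22.09 east, -11.91 north. Distance = √((22.09)² + (-11.91)²) = 25.097 mi.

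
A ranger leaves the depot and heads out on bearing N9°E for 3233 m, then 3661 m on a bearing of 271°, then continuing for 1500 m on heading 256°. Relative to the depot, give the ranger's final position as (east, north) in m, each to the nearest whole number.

(-4610, 2894)

Leg 1 (N9°E, 3233 m): east 3233 sin 9° = 505.75, north 3233 cos 9° = 3193.20
Leg 2 (271°, 3661 m): east 3661 sin 271° = -3660.44, north 3661 cos 271° = 63.89
Leg 3 (256°, 1500 m): east 1500 sin 256° = -1455.44, north 1500 cos 256° = -362.88
Summing: -4610.13 m east, 2894.21 m north → (-4610, 2894).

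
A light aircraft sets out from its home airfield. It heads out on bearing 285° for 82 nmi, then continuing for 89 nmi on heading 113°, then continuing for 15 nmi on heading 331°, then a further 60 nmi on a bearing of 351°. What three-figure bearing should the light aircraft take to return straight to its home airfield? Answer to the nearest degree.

167°

Leg 1 (285°, 82 nmi): east 82 sin 285° = -79.21, north 82 cos 285° = 21.22
Leg 2 (113°, 89 nmi): east 89 sin 113° = 81.92, north 89 cos 113° = -34.78
Leg 3 (331°, 15 nmi): east 15 sin 331° = -7.27, north 15 cos 331° = 13.12
Leg 4 (351°, 60 nmi): east 60 sin 351° = -9.39, north 60 cos 351° = 59.26
Net displacement: -13.94 east, 58.83 north. Direction back to start is (13.94, -58.83): bearing = atan2(13.94, -58.83) mod 360° = 166.67° ≈ 167°.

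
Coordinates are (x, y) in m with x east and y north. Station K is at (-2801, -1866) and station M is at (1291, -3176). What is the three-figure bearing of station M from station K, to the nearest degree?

Δeast = 1291 − -2801 = 4092.00; Δnorth = -3176 − -1866 = -1310.00.
Bearing = atan2(Δeast, Δnorth) mod 360° = 107.75° ≈ 108°.

108°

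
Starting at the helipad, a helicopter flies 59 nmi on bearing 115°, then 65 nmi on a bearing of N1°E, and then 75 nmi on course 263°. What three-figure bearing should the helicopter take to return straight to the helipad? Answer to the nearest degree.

Leg 1 (115°, 59 nmi): east 59 sin 115° = 53.47, north 59 cos 115° = -24.93
Leg 2 (N1°E, 65 nmi): east 65 sin 1° = 1.13, north 65 cos 1° = 64.99
Leg 3 (263°, 75 nmi): east 75 sin 263° = -74.44, north 75 cos 263° = -9.14
Net displacement: -19.83 east, 30.92 north. Direction back to start is (19.83, -30.92): bearing = atan2(19.83, -30.92) mod 360° = 147.32° ≈ 147°.

147°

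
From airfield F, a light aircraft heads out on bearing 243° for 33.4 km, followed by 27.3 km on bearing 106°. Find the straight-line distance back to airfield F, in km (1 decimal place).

23.0 km

Leg 1 (243°, 33.4 km): east 33.4 sin 243° = -29.76, north 33.4 cos 243° = -15.16
Leg 2 (106°, 27.3 km): east 27.3 sin 106° = 26.24, north 27.3 cos 106° = -7.52
Net: -3.52 east, -22.69 north. Distance = √((-3.52)² + (-22.69)²) = 22.959 km.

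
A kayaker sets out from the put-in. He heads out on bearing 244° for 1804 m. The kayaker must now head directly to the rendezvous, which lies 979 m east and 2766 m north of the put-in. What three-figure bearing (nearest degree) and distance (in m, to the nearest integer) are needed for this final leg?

036°, 4406 m

Leg 1 (244°, 1804 m): east 1804 sin 244° = -1621.42, north 1804 cos 244° = -790.82
Current position: (-1621.42, -790.82). Target: (979, 2766). Remaining: Δeast = 2600.42, Δnorth = 3556.82.
Bearing = atan2(2600.42, 3556.82) mod 360° = 36.17°; distance = √((2600.42)² + (3556.82)²) = 4406.040 m.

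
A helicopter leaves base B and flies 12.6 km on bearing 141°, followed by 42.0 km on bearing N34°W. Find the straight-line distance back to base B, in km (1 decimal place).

29.5 km

Leg 1 (141°, 12.6 km): east 12.6 sin 141° = 7.93, north 12.6 cos 141° = -9.79
Leg 2 (N34°W, 42.0 km): east 42.0 sin 326° = -23.49, north 42.0 cos 326° = 34.82
Net: -15.56 east, 25.03 north. Distance = √((-15.56)² + (25.03)²) = 29.468 km.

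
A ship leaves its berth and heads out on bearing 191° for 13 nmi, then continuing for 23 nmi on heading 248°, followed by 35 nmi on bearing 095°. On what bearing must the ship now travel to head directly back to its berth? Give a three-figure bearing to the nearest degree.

Leg 1 (191°, 13 nmi): east 13 sin 191° = -2.48, north 13 cos 191° = -12.76
Leg 2 (248°, 23 nmi): east 23 sin 248° = -21.33, north 23 cos 248° = -8.62
Leg 3 (095°, 35 nmi): east 35 sin 95° = 34.87, north 35 cos 95° = -3.05
Net displacement: 11.06 east, -24.43 north. Direction back to start is (-11.06, 24.43): bearing = atan2(-11.06, 24.43) mod 360° = 335.64° ≈ 336°.

336°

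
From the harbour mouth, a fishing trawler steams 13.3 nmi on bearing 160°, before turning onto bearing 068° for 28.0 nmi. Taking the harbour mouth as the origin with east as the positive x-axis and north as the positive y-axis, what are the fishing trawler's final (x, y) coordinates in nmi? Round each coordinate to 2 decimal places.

Leg 1 (160°, 13.3 nmi): east 13.3 sin 160° = 4.55, north 13.3 cos 160° = -12.50
Leg 2 (068°, 28.0 nmi): east 28.0 sin 68° = 25.96, north 28.0 cos 68° = 10.49
Summing: 30.51 nmi east, -2.01 nmi north → (30.51, -2.01).

(30.51, -2.01)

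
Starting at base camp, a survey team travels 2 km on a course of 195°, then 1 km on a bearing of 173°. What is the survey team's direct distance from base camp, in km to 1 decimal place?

3.0 km

Leg 1 (195°, 2 km): east 2 sin 195° = -0.52, north 2 cos 195° = -1.93
Leg 2 (173°, 1 km): east 1 sin 173° = 0.12, north 1 cos 173° = -0.99
Net: -0.40 east, -2.92 north. Distance = √((-0.40)² + (-2.92)²) = 2.951 km.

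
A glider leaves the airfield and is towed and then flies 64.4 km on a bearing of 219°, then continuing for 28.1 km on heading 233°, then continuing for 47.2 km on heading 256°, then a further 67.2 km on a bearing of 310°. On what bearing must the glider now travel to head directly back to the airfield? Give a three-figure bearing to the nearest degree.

078°

Leg 1 (219°, 64.4 km): east 64.4 sin 219° = -40.53, north 64.4 cos 219° = -50.05
Leg 2 (233°, 28.1 km): east 28.1 sin 233° = -22.44, north 28.1 cos 233° = -16.91
Leg 3 (256°, 47.2 km): east 47.2 sin 256° = -45.80, north 47.2 cos 256° = -11.42
Leg 4 (310°, 67.2 km): east 67.2 sin 310° = -51.48, north 67.2 cos 310° = 43.20
Net displacement: -160.25 east, -35.18 north. Direction back to start is (160.25, 35.18): bearing = atan2(160.25, 35.18) mod 360° = 77.62° ≈ 078°.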